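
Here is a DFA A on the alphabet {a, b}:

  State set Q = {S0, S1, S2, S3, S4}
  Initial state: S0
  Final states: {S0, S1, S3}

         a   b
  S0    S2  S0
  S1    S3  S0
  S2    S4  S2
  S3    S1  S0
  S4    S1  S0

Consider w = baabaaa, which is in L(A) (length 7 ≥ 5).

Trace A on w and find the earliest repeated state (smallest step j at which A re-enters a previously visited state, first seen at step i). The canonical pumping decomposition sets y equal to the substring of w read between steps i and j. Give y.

Run of A on w = b a a b a a a:
  step 0: S0  (start)
  step 1: S0  (read b: S0→S0)   ← first repeat (S0 seen earlier)
  step 2: S2  (read a: S0→S2)
  step 3: S4  (read a: S2→S4)
  step 4: S0  (read b: S4→S0)
  step 5: S2  (read a: S0→S2)
  step 6: S4  (read a: S2→S4)
  step 7: S1  (read a: S4→S1)

So i = 0, j = 1, giving x = w[0:0] = ε, y = w[0:1] = b, z = w[1:7] = aabaaa.
Check: |xy| = 1 ≤ 5 and |y| = 1 ≥ 1. Reading y takes A from S0 back to S0, so every xyⁱz is accepted.
The DFA has 5 states, so the proof of the pumping lemma guarantees a repeated state among the first 5+1 visited; the segment between the two visits is the pumpable y.

b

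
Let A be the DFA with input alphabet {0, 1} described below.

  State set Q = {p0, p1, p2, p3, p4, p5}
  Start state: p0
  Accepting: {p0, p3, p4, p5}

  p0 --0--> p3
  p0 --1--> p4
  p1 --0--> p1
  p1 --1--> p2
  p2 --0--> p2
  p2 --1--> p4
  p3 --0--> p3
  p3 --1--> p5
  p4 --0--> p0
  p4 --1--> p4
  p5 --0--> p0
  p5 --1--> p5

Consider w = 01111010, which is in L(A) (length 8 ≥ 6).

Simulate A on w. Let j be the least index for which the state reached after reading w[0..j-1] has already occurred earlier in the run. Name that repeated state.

p5

Run of A on w = 0 1 1 1 1 0 1 0:
  step 0: p0  (start)
  step 1: p3  (read 0: p0→p3)
  step 2: p5  (read 1: p3→p5)
  step 3: p5  (read 1: p5→p5)   ← first repeat (p5 seen earlier)
  step 4: p5  (read 1: p5→p5)
  step 5: p5  (read 1: p5→p5)
  step 6: p0  (read 0: p5→p0)
  step 7: p4  (read 1: p0→p4)
  step 8: p0  (read 0: p4→p0)

The earliest repeat is at step j = 3: A is in p5, which it already visited at step i = 2.
Pumping length from the standard proof: p = 6 (the number of states). The repeated state found above gives |xy| = j ≤ 6 and |y| = j − i ≥ 1.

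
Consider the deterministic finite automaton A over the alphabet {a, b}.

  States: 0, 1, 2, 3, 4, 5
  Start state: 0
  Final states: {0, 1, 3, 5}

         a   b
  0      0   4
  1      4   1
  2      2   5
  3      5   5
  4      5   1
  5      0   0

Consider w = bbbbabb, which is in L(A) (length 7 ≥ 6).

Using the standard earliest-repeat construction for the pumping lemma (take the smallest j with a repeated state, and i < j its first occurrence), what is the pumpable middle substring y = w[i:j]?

State sequence: 0 -b-> 4 -b-> 1 -b-> 1 -b-> 1 -a-> 4 -b-> 1 -b-> 1
First repeat at step 3: 1 was already visited.

So i = 2, j = 3, giving x = w[0:2] = bb, y = w[2:3] = b, z = w[3:7] = babb.
Check: |xy| = 3 ≤ 6 and |y| = 1 ≥ 1. Reading y takes A from 1 back to 1, so every xyⁱz is accepted.
The DFA has 6 states, so the proof of the pumping lemma guarantees a repeated state among the first 6+1 visited; the segment between the two visits is the pumpable y.

b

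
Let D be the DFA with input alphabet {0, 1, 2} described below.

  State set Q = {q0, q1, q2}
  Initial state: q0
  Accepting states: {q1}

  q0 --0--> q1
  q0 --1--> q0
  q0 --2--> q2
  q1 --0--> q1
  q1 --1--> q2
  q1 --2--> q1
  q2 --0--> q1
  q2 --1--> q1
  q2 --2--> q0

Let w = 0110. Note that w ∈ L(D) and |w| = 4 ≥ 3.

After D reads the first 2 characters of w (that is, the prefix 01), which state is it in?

q2

State sequence: q0 -0-> q1 -1-> q2

After reading 2 characters, D is in state q2.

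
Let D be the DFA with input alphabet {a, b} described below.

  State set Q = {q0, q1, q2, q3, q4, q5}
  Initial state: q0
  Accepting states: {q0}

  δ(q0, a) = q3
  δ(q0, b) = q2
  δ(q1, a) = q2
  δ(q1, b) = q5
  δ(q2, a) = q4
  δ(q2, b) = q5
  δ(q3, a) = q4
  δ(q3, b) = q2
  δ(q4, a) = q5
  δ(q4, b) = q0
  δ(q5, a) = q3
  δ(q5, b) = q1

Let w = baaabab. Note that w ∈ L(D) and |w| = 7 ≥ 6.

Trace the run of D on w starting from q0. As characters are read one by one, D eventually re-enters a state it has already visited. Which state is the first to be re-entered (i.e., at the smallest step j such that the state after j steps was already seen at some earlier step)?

q2

State sequence: q0 -b-> q2 -a-> q4 -a-> q5 -a-> q3 -b-> q2 -a-> q4 -b-> q0
First repeat at step 5: q2 was already visited.

The earliest repeat is at step j = 5: D is in q2, which it already visited at step i = 1.
The DFA has 6 states, so the proof of the pumping lemma guarantees a repeated state among the first 6+1 visited; the segment between the two visits is the pumpable y.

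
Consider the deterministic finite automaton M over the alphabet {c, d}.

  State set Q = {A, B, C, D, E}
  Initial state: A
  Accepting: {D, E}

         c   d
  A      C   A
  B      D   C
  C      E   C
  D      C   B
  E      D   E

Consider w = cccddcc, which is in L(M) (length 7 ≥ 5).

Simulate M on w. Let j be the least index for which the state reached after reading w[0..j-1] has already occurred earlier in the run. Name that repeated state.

State sequence: A -c-> C -c-> E -c-> D -d-> B -d-> C -c-> E -c-> D
First repeat at step 5: C was already visited.

The earliest repeat is at step j = 5: M is in C, which it already visited at step i = 1.

C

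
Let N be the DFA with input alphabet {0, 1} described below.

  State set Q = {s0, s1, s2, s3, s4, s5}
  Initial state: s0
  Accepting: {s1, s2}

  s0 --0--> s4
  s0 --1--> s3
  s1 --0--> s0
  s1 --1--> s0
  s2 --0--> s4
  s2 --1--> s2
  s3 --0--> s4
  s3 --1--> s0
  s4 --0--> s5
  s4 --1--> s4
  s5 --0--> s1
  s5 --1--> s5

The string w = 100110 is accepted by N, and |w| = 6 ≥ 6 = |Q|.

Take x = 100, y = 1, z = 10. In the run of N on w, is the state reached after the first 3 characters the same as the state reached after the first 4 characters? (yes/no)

yes

State sequence: s0 -1-> s3 -0-> s4 -0-> s5 -1-> s5

After x (step 3): s5. After xy (step 4): s5.
They match, so y = 1 drives N around a cycle from s5 back to itself; pumping y any number of times keeps N in s5 before reading z, and xyⁱz ∈ L(N) for every i ≥ 0.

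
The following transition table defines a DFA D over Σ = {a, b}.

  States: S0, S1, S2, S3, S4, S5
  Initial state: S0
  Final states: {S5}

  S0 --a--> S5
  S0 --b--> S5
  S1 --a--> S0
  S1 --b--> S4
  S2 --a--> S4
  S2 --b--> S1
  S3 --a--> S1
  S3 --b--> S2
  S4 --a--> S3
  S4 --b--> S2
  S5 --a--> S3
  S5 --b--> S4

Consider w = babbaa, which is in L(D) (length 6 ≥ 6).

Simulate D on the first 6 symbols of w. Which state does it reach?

Run of D on the first 6 characters of w = b a b b a a:
  step 0: S0  (start)
  step 1: S5  (read b: S0→S5)
  step 2: S3  (read a: S5→S3)
  step 3: S2  (read b: S3→S2)
  step 4: S1  (read b: S2→S1)
  step 5: S0  (read a: S1→S0)
  step 6: S5  (read a: S0→S5)

After reading 6 characters, D is in state S5.

S5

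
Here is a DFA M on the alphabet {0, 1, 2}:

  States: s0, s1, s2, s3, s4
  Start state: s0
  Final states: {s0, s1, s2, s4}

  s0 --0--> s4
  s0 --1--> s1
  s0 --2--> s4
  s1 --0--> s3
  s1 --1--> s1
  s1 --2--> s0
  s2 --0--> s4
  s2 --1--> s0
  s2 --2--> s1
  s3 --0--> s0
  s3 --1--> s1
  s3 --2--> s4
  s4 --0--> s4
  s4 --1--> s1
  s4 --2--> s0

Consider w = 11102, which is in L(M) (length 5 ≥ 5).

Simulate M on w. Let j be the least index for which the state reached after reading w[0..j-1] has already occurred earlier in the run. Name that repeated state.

s1

State sequence: s0 -1-> s1 -1-> s1 -1-> s1 -0-> s3 -2-> s4
First repeat at step 2: s1 was already visited.

The earliest repeat is at step j = 2: M is in s1, which it already visited at step i = 1.
Pumping length from the standard proof: p = 5 (the number of states). The repeated state found above gives |xy| = j ≤ 5 and |y| = j − i ≥ 1.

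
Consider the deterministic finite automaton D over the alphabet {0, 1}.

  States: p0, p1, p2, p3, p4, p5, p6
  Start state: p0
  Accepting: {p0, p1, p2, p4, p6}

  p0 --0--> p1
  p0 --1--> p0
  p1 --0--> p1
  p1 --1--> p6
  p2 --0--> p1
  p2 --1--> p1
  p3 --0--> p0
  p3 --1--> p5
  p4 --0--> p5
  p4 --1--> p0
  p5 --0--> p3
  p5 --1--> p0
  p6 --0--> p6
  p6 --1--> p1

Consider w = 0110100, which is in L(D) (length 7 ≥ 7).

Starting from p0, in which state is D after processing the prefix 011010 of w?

Run of D on the first 6 characters of w = 0 1 1 0 1 0:
  step 0: p0  (start)
  step 1: p1  (read 0: p0→p1)
  step 2: p6  (read 1: p1→p6)
  step 3: p1  (read 1: p6→p1)
  step 4: p1  (read 0: p1→p1)
  step 5: p6  (read 1: p1→p6)
  step 6: p6  (read 0: p6→p6)

After reading 6 characters, D is in state p6.

p6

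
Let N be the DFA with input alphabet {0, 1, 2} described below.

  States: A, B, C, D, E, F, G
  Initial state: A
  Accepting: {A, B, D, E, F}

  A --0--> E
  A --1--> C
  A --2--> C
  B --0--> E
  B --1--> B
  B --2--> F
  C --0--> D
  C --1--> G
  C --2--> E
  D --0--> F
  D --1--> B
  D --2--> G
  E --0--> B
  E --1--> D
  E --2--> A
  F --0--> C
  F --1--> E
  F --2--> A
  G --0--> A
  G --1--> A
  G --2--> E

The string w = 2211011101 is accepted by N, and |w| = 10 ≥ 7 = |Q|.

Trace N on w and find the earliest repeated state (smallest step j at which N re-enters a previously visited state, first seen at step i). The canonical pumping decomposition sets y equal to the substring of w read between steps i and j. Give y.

110

Run of N on w = 2 2 1 1 0 1 1 1 0 1:
  step 0: A  (start)
  step 1: C  (read 2: A→C)
  step 2: E  (read 2: C→E)
  step 3: D  (read 1: E→D)
  step 4: B  (read 1: D→B)
  step 5: E  (read 0: B→E)   ← first repeat (E seen earlier)
  step 6: D  (read 1: E→D)
  step 7: B  (read 1: D→B)
  step 8: B  (read 1: B→B)
  step 9: E  (read 0: B→E)
  step 10: D  (read 1: E→D)

So i = 2, j = 5, giving x = w[0:2] = 22, y = w[2:5] = 110, z = w[5:10] = 11101.
Check: |xy| = 5 ≤ 7 and |y| = 3 ≥ 1. Reading y takes N from E back to E, so every xyⁱz is accepted.
With |Q| = 7, pigeonhole forces a state repeat no later than step 7; the substring read between the first and second visits to that state can be pumped.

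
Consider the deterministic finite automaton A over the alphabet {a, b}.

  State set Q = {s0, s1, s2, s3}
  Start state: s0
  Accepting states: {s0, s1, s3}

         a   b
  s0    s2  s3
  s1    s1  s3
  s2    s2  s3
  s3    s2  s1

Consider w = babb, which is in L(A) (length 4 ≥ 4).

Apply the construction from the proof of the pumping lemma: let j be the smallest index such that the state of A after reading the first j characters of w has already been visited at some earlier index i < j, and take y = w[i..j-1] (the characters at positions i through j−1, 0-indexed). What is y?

Run of A on w = b a b b:
  step 0: s0  (start)
  step 1: s3  (read b: s0→s3)
  step 2: s2  (read a: s3→s2)
  step 3: s3  (read b: s2→s3)   ← first repeat (s3 seen earlier)
  step 4: s1  (read b: s3→s1)

So i = 1, j = 3, giving x = w[0:1] = b, y = w[1:3] = ab, z = w[3:4] = b.
Check: |xy| = 3 ≤ 4 and |y| = 2 ≥ 1. Reading y takes A from s3 back to s3, so every xyⁱz is accepted.

ab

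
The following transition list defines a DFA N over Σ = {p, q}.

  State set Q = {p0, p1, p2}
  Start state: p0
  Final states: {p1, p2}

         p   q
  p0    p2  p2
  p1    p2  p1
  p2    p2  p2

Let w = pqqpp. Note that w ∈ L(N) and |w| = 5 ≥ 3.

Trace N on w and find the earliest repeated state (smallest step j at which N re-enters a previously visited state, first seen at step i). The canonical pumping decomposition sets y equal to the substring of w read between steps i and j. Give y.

Run of N on w = p q q p p:
  step 0: p0  (start)
  step 1: p2  (read p: p0→p2)
  step 2: p2  (read q: p2→p2)   ← first repeat (p2 seen earlier)
  step 3: p2  (read q: p2→p2)
  step 4: p2  (read p: p2→p2)
  step 5: p2  (read p: p2→p2)

So i = 1, j = 2, giving x = w[0:1] = p, y = w[1:2] = q, z = w[2:5] = qpp.
Check: |xy| = 2 ≤ 3 and |y| = 1 ≥ 1. Reading y takes N from p2 back to p2, so every xyⁱz is accepted.

q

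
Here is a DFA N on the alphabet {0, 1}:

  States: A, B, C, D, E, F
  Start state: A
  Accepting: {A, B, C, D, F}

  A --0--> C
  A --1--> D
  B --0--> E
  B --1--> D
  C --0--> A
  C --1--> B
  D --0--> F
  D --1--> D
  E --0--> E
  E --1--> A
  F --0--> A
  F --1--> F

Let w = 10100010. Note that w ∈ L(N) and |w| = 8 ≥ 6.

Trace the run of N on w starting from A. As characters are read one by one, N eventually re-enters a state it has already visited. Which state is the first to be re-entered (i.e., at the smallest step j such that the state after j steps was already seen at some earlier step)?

Run of N on w = 1 0 1 0 0 0 1 0:
  step 0: A  (start)
  step 1: D  (read 1: A→D)
  step 2: F  (read 0: D→F)
  step 3: F  (read 1: F→F)   ← first repeat (F seen earlier)
  step 4: A  (read 0: F→A)
  step 5: C  (read 0: A→C)
  step 6: A  (read 0: C→A)
  step 7: D  (read 1: A→D)
  step 8: F  (read 0: D→F)

The earliest repeat is at step j = 3: N is in F, which it already visited at step i = 2.
With |Q| = 6, pigeonhole forces a state repeat no later than step 6; the substring read between the first and second visits to that state can be pumped.

F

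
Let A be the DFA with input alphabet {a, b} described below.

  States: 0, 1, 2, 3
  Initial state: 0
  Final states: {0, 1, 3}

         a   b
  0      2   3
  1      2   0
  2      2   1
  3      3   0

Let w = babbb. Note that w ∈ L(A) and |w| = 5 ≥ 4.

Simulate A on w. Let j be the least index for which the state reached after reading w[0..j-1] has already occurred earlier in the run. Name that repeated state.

3

Run of A on w = b a b b b:
  step 0: 0  (start)
  step 1: 3  (read b: 0→3)
  step 2: 3  (read a: 3→3)   ← first repeat (3 seen earlier)
  step 3: 0  (read b: 3→0)
  step 4: 3  (read b: 0→3)
  step 5: 0  (read b: 3→0)

The earliest repeat is at step j = 2: A is in 3, which it already visited at step i = 1.
Pumping length from the standard proof: p = 4 (the number of states). The repeated state found above gives |xy| = j ≤ 4 and |y| = j − i ≥ 1.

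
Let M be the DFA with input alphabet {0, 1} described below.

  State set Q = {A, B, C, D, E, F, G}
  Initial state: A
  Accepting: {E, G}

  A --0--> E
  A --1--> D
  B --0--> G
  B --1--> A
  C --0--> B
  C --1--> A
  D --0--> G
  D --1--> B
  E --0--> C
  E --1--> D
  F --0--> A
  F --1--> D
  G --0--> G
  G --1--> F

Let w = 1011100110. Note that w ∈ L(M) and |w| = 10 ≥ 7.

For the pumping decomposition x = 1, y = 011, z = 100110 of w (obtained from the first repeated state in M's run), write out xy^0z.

xy⁰z = xz = 1·100110 = 1100110.
Reading y = 011 takes M from D back to D, so after x the machine is still in D, and z then leads to the accepting state G. Hence 1100110 ∈ L(M).

1100110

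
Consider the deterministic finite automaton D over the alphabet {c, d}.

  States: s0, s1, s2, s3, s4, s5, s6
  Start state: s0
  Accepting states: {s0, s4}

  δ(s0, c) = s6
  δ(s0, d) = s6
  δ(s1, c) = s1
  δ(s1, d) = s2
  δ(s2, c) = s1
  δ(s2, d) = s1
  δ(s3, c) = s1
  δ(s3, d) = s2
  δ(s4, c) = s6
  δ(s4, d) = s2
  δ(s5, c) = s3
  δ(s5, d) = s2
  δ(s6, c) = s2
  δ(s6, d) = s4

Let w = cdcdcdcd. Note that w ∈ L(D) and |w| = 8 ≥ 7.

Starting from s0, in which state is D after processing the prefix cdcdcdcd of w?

Run of D on the first 8 characters of w = c d c d c d c d:
  step 0: s0  (start)
  step 1: s6  (read c: s0→s6)
  step 2: s4  (read d: s6→s4)
  step 3: s6  (read c: s4→s6)
  step 4: s4  (read d: s6→s4)
  step 5: s6  (read c: s4→s6)
  step 6: s4  (read d: s6→s4)
  step 7: s6  (read c: s4→s6)
  step 8: s4  (read d: s6→s4)

After reading 8 characters, D is in state s4.
(This kind of state-tracing is the core of the pumping-lemma construction: with 7 states, pigeonhole forces a repeat within the first 7 steps.)

s4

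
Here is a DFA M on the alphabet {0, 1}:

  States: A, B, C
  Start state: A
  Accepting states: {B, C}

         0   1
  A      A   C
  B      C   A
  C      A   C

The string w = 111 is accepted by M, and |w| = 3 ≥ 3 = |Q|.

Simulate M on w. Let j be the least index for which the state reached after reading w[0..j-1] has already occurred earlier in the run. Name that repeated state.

Run of M on w = 1 1 1:
  step 0: A  (start)
  step 1: C  (read 1: A→C)
  step 2: C  (read 1: C→C)   ← first repeat (C seen earlier)
  step 3: C  (read 1: C→C)

The earliest repeat is at step j = 2: M is in C, which it already visited at step i = 1.
With |Q| = 3, pigeonhole forces a state repeat no later than step 3; the substring read between the first and second visits to that state can be pumped.

C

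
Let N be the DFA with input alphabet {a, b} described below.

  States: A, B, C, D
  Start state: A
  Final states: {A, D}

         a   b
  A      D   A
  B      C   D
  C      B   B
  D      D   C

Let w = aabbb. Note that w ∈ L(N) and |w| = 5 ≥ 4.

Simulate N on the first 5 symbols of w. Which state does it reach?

D

Run of N on the first 5 characters of w = a a b b b:
  step 0: A  (start)
  step 1: D  (read a: A→D)
  step 2: D  (read a: D→D)
  step 3: C  (read b: D→C)
  step 4: B  (read b: C→B)
  step 5: D  (read b: B→D)

After reading 5 characters, N is in state D.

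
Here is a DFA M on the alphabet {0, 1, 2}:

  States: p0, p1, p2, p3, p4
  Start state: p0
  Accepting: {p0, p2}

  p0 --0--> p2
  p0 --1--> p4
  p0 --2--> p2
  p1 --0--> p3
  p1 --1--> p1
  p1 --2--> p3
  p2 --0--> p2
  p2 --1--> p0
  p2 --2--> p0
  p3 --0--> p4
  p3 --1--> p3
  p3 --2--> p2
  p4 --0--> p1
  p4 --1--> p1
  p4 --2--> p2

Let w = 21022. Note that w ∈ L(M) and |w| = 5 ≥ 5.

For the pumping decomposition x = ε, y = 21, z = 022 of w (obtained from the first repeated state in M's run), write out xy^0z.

022

xy⁰z = xz = ε·022 = 022.
Reading y = 21 takes M from p0 back to p0, so after x the machine is still in p0, and z then leads to the accepting state p2. Hence 022 ∈ L(M).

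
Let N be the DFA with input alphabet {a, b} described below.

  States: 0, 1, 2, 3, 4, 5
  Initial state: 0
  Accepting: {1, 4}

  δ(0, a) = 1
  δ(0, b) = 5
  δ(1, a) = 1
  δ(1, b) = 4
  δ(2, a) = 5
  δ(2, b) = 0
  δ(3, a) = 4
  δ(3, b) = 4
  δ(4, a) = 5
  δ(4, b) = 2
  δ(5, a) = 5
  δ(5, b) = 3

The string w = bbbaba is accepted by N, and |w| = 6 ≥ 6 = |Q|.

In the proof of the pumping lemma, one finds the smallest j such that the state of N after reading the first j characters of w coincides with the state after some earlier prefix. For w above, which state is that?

Run of N on w = b b b a b a:
  step 0: 0  (start)
  step 1: 5  (read b: 0→5)
  step 2: 3  (read b: 5→3)
  step 3: 4  (read b: 3→4)
  step 4: 5  (read a: 4→5)   ← first repeat (5 seen earlier)
  step 5: 3  (read b: 5→3)
  step 6: 4  (read a: 3→4)

The earliest repeat is at step j = 4: N is in 5, which it already visited at step i = 1.

5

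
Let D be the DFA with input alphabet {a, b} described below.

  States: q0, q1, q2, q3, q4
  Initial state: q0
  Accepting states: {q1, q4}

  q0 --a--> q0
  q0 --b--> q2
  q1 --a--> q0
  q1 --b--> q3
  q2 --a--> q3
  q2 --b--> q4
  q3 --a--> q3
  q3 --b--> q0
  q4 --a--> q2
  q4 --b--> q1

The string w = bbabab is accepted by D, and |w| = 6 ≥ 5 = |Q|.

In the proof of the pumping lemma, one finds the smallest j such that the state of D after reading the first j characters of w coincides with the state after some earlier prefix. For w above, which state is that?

q2

Run of D on w = b b a b a b:
  step 0: q0  (start)
  step 1: q2  (read b: q0→q2)
  step 2: q4  (read b: q2→q4)
  step 3: q2  (read a: q4→q2)   ← first repeat (q2 seen earlier)
  step 4: q4  (read b: q2→q4)
  step 5: q2  (read a: q4→q2)
  step 6: q4  (read b: q2→q4)

The earliest repeat is at step j = 3: D is in q2, which it already visited at step i = 1.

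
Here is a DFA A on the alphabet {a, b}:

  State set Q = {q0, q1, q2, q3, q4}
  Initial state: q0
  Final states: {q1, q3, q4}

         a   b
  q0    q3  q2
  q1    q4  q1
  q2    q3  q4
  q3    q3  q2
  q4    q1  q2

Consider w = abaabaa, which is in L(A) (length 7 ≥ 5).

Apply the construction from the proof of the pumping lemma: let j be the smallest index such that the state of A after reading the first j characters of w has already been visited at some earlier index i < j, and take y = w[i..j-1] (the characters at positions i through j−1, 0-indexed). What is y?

Run of A on w = a b a a b a a:
  step 0: q0  (start)
  step 1: q3  (read a: q0→q3)
  step 2: q2  (read b: q3→q2)
  step 3: q3  (read a: q2→q3)   ← first repeat (q3 seen earlier)
  step 4: q3  (read a: q3→q3)
  step 5: q2  (read b: q3→q2)
  step 6: q3  (read a: q2→q3)
  step 7: q3  (read a: q3→q3)

So i = 1, j = 3, giving x = w[0:1] = a, y = w[1:3] = ba, z = w[3:7] = abaa.
Check: |xy| = 3 ≤ 5 and |y| = 2 ≥ 1. Reading y takes A from q3 back to q3, so every xyⁱz is accepted.

ba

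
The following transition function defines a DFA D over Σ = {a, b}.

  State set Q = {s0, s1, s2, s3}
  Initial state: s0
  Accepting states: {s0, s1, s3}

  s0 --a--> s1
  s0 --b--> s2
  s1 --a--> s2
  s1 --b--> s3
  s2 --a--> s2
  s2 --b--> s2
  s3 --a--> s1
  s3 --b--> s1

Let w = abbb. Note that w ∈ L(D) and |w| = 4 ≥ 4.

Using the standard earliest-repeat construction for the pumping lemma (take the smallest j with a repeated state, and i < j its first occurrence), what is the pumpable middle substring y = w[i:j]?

bb

Run of D on w = a b b b:
  step 0: s0  (start)
  step 1: s1  (read a: s0→s1)
  step 2: s3  (read b: s1→s3)
  step 3: s1  (read b: s3→s1)   ← first repeat (s1 seen earlier)
  step 4: s3  (read b: s1→s3)

So i = 1, j = 3, giving x = w[0:1] = a, y = w[1:3] = bb, z = w[3:4] = b.
Check: |xy| = 3 ≤ 4 and |y| = 2 ≥ 1. Reading y takes D from s1 back to s1, so every xyⁱz is accepted.
Since D has 4 states, any run of length ≥ 4 visits 4+1 states, so by pigeonhole some state repeats within the first 4 steps — that repeat gives the pumpable loop.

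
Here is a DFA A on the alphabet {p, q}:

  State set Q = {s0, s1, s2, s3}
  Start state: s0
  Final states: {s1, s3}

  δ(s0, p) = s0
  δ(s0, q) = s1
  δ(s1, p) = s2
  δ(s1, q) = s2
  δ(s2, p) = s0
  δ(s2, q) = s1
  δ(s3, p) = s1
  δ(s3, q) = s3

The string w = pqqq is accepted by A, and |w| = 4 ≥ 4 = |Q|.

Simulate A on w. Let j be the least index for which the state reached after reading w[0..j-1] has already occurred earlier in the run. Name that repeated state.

State sequence: s0 -p-> s0 -q-> s1 -q-> s2 -q-> s1
First repeat at step 1: s0 was already visited.

The earliest repeat is at step j = 1: A is in s0, which it already visited at step i = 0.
Pumping length from the standard proof: p = 4 (the number of states). The repeated state found above gives |xy| = j ≤ 4 and |y| = j − i ≥ 1.

s0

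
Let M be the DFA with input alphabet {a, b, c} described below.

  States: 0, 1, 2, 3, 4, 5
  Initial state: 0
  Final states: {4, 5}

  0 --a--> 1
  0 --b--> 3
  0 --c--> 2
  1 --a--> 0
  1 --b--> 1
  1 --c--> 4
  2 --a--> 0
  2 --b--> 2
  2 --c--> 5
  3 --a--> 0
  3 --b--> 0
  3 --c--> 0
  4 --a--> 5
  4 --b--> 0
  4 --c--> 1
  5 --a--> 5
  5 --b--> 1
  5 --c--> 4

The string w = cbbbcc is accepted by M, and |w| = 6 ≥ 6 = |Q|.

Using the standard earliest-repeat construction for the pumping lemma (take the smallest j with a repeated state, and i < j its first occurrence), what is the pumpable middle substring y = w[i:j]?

b

Run of M on w = c b b b c c:
  step 0: 0  (start)
  step 1: 2  (read c: 0→2)
  step 2: 2  (read b: 2→2)   ← first repeat (2 seen earlier)
  step 3: 2  (read b: 2→2)
  step 4: 2  (read b: 2→2)
  step 5: 5  (read c: 2→5)
  step 6: 4  (read c: 5→4)

So i = 1, j = 2, giving x = w[0:1] = c, y = w[1:2] = b, z = w[2:6] = bbcc.
Check: |xy| = 2 ≤ 6 and |y| = 1 ≥ 1. Reading y takes M from 2 back to 2, so every xyⁱz is accepted.
Since M has 6 states, any run of length ≥ 6 visits 6+1 states, so by pigeonhole some state repeats within the first 6 steps — that repeat gives the pumpable loop.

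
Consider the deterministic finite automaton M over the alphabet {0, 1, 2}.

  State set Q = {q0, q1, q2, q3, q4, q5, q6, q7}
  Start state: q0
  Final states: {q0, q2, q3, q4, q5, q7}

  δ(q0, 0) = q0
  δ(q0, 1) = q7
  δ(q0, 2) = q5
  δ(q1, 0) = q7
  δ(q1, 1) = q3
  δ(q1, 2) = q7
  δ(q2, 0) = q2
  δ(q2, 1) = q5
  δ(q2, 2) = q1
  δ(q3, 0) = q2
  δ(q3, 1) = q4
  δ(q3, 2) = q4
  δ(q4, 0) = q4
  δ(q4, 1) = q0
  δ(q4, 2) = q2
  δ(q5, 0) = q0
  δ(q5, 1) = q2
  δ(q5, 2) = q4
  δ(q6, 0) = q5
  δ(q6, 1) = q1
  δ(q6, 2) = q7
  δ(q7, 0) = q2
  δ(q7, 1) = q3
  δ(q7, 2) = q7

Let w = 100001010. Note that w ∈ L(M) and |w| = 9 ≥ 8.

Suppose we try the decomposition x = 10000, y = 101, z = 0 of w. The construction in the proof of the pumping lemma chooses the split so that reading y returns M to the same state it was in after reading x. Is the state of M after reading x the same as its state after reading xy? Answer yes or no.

no

Run of M on the first 8 characters of w = 1 0 0 0 0 1 0 1:
  step 0: q0  (start)
  step 1: q7  (read 1: q0→q7)
  step 2: q2  (read 0: q7→q2)
  step 3: q2  (read 0: q2→q2)
  step 4: q2  (read 0: q2→q2)
  step 5: q2  (read 0: q2→q2)
  step 6: q5  (read 1: q2→q5)
  step 7: q0  (read 0: q5→q0)
  step 8: q7  (read 1: q0→q7)

After x (step 5): q2. After xy (step 8): q7.
They differ (q2 ≠ q7), so y is not a cycle from the state after x; this split is not the one the pumping-lemma construction produces, and pumping y need not keep the string in L(M).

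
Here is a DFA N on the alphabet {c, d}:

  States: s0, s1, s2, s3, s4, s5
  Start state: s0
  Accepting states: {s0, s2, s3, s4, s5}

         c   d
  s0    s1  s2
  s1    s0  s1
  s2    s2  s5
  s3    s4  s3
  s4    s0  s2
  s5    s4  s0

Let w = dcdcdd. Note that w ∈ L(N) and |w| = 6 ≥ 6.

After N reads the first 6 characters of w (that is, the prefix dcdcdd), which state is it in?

s5

State sequence: s0 -d-> s2 -c-> s2 -d-> s5 -c-> s4 -d-> s2 -d-> s5

After reading 6 characters, N is in state s5.
(This kind of state-tracing is the core of the pumping-lemma construction: with 6 states, pigeonhole forces a repeat within the first 6 steps.)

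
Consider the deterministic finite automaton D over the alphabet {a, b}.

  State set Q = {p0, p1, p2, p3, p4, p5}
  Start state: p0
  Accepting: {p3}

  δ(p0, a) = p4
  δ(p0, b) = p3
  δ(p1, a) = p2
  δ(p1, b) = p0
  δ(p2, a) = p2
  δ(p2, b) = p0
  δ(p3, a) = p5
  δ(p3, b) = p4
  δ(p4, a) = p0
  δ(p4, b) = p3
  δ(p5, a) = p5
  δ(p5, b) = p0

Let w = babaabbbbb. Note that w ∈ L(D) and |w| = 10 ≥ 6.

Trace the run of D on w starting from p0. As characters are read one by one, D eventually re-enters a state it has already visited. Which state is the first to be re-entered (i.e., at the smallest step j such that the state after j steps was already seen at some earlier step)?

p0

Run of D on w = b a b a a b b b b b:
  step 0: p0  (start)
  step 1: p3  (read b: p0→p3)
  step 2: p5  (read a: p3→p5)
  step 3: p0  (read b: p5→p0)   ← first repeat (p0 seen earlier)
  step 4: p4  (read a: p0→p4)
  step 5: p0  (read a: p4→p0)
  step 6: p3  (read b: p0→p3)
  step 7: p4  (read b: p3→p4)
  step 8: p3  (read b: p4→p3)
  step 9: p4  (read b: p3→p4)
  step 10: p3  (read b: p4→p3)

The earliest repeat is at step j = 3: D is in p0, which it already visited at step i = 0.
With |Q| = 6, pigeonhole forces a state repeat no later than step 6; the substring read between the first and second visits to that state can be pumped.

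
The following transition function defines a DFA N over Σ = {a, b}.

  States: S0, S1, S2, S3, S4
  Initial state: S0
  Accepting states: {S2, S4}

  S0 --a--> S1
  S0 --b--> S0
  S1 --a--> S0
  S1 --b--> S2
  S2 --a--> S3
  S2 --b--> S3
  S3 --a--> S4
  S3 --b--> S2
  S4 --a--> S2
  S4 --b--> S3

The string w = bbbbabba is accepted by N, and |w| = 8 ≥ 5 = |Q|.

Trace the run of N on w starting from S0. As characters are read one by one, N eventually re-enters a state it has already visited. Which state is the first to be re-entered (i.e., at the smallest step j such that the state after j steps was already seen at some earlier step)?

S0

State sequence: S0 -b-> S0 -b-> S0 -b-> S0 -b-> S0 -a-> S1 -b-> S2 -b-> S3 -a-> S4
First repeat at step 1: S0 was already visited.

The earliest repeat is at step j = 1: N is in S0, which it already visited at step i = 0.
Pumping length from the standard proof: p = 5 (the number of states). The repeated state found above gives |xy| = j ≤ 5 and |y| = j − i ≥ 1.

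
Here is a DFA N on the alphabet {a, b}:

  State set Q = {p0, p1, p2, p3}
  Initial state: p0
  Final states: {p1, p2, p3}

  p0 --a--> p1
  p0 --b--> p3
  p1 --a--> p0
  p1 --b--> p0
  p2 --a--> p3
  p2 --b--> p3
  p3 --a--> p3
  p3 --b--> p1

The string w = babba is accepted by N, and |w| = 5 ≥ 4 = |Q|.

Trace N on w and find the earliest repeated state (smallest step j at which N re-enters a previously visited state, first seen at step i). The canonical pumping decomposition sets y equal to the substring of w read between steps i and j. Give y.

State sequence: p0 -b-> p3 -a-> p3 -b-> p1 -b-> p0 -a-> p1
First repeat at step 2: p3 was already visited.

So i = 1, j = 2, giving x = w[0:1] = b, y = w[1:2] = a, z = w[2:5] = bba.
Check: |xy| = 2 ≤ 4 and |y| = 1 ≥ 1. Reading y takes N from p3 back to p3, so every xyⁱz is accepted.

a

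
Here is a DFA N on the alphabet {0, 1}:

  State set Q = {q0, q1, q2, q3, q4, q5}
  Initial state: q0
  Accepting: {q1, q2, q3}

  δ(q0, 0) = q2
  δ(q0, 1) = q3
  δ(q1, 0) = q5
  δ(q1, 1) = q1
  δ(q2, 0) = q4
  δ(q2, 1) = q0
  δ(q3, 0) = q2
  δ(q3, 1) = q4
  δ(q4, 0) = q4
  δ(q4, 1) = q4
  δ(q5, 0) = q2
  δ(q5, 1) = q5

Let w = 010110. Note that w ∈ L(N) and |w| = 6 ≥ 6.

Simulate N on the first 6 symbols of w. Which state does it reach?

q2

Run of N on the first 6 characters of w = 0 1 0 1 1 0:
  step 0: q0  (start)
  step 1: q2  (read 0: q0→q2)
  step 2: q0  (read 1: q2→q0)
  step 3: q2  (read 0: q0→q2)
  step 4: q0  (read 1: q2→q0)
  step 5: q3  (read 1: q0→q3)
  step 6: q2  (read 0: q3→q2)

After reading 6 characters, N is in state q2.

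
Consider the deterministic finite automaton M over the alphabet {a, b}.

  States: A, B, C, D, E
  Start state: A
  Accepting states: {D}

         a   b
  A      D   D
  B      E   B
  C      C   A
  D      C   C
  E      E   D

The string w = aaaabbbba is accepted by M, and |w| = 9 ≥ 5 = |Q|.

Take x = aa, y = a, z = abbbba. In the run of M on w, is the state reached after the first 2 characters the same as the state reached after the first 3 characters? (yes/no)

State sequence: A -a-> D -a-> C -a-> C

After x (step 2): C. After xy (step 3): C.
They match, so y = a drives M around a cycle from C back to itself; pumping y any number of times keeps M in C before reading z, and xyⁱz ∈ L(M) for every i ≥ 0.

yes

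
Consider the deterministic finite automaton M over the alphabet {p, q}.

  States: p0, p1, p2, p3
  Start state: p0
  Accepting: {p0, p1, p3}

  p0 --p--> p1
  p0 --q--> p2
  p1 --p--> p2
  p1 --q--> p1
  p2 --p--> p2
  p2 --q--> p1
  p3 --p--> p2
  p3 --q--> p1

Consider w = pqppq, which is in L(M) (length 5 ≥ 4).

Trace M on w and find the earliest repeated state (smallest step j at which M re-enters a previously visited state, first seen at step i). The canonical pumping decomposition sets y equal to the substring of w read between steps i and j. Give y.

q

Run of M on w = p q p p q:
  step 0: p0  (start)
  step 1: p1  (read p: p0→p1)
  step 2: p1  (read q: p1→p1)   ← first repeat (p1 seen earlier)
  step 3: p2  (read p: p1→p2)
  step 4: p2  (read p: p2→p2)
  step 5: p1  (read q: p2→p1)

So i = 1, j = 2, giving x = w[0:1] = p, y = w[1:2] = q, z = w[2:5] = ppq.
Check: |xy| = 2 ≤ 4 and |y| = 1 ≥ 1. Reading y takes M from p1 back to p1, so every xyⁱz is accepted.
Since M has 4 states, any run of length ≥ 4 visits 4+1 states, so by pigeonhole some state repeats within the first 4 steps — that repeat gives the pumpable loop.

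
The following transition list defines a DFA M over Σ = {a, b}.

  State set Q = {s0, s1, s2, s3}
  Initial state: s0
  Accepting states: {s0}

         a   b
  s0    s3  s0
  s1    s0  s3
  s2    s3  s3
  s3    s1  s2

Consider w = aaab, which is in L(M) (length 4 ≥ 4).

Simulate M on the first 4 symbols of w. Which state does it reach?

s0

State sequence: s0 -a-> s3 -a-> s1 -a-> s0 -b-> s0

After reading 4 characters, M is in state s0.
(This kind of state-tracing is the core of the pumping-lemma construction: with 4 states, pigeonhole forces a repeat within the first 4 steps.)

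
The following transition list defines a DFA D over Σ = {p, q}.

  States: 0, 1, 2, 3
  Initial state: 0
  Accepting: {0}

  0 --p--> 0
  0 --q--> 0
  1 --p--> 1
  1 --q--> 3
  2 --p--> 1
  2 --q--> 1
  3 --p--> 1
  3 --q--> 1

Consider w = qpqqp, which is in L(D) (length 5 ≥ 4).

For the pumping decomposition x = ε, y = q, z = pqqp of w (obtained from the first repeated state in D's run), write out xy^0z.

pqqp

xy⁰z = xz = ε·pqqp = pqqp.
Reading y = q takes D from 0 back to 0, so after x the machine is still in 0, and z then leads to the accepting state 0. Hence pqqp ∈ L(D).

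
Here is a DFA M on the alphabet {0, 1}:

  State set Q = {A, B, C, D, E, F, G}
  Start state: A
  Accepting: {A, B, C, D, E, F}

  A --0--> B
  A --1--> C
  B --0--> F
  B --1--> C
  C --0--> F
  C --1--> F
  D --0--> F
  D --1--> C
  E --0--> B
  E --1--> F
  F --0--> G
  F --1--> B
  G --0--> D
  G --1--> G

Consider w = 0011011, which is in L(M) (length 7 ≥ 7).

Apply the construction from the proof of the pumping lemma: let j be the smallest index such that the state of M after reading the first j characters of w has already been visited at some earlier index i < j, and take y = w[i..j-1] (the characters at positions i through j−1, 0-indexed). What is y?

01

Run of M on w = 0 0 1 1 0 1 1:
  step 0: A  (start)
  step 1: B  (read 0: A→B)
  step 2: F  (read 0: B→F)
  step 3: B  (read 1: F→B)   ← first repeat (B seen earlier)
  step 4: C  (read 1: B→C)
  step 5: F  (read 0: C→F)
  step 6: B  (read 1: F→B)
  step 7: C  (read 1: B→C)

So i = 1, j = 3, giving x = w[0:1] = 0, y = w[1:3] = 01, z = w[3:7] = 1011.
Check: |xy| = 3 ≤ 7 and |y| = 2 ≥ 1. Reading y takes M from B back to B, so every xyⁱz is accepted.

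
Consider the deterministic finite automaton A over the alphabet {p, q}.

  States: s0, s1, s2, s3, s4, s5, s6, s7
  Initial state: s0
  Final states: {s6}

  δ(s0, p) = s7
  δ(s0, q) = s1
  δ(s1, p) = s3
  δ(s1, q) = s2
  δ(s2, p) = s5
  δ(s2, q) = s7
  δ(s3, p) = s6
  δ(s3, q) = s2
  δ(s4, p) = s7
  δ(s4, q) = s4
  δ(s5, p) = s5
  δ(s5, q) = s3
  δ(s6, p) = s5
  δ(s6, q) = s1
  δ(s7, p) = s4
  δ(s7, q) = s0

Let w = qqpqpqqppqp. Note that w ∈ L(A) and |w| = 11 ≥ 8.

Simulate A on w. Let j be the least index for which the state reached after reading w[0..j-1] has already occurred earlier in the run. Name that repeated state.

State sequence: s0 -q-> s1 -q-> s2 -p-> s5 -q-> s3 -p-> s6 -q-> s1 -q-> s2 -p-> s5 -p-> s5 -q-> s3 -p-> s6
First repeat at step 6: s1 was already visited.

The earliest repeat is at step j = 6: A is in s1, which it already visited at step i = 1.
With |Q| = 8, pigeonhole forces a state repeat no later than step 8; the substring read between the first and second visits to that state can be pumped.

s1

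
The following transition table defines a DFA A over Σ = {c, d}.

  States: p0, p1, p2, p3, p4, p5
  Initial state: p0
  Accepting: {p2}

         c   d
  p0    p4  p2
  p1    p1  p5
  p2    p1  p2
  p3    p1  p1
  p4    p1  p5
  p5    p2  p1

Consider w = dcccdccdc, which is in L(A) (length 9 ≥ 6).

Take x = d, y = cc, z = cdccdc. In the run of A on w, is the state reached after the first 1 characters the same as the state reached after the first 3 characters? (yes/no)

State sequence: p0 -d-> p2 -c-> p1 -c-> p1

After x (step 1): p2. After xy (step 3): p1.
They differ (p2 ≠ p1), so y is not a cycle from the state after x; this split is not the one the pumping-lemma construction produces, and pumping y need not keep the string in L(A).

no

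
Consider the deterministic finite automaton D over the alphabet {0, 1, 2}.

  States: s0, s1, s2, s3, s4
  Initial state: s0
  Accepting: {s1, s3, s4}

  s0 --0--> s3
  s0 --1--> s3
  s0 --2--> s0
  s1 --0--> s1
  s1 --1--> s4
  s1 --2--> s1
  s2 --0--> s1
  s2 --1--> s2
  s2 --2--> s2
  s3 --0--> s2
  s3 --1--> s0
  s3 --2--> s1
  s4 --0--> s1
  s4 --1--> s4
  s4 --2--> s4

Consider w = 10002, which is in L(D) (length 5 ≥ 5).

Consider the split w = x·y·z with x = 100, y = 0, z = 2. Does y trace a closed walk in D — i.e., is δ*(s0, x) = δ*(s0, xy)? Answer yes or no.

yes

State sequence: s0 -1-> s3 -0-> s2 -0-> s1 -0-> s1

After x (step 3): s1. After xy (step 4): s1.
They match, so y = 0 drives D around a cycle from s1 back to itself; pumping y any number of times keeps D in s1 before reading z, and xyⁱz ∈ L(D) for every i ≥ 0.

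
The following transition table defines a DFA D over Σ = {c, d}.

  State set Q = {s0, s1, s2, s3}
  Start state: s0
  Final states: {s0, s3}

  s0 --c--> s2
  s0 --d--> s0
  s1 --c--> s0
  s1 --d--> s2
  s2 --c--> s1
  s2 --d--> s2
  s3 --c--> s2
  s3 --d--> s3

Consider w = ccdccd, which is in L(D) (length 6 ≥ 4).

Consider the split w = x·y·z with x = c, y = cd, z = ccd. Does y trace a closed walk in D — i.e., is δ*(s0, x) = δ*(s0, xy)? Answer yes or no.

State sequence: s0 -c-> s2 -c-> s1 -d-> s2

After x (step 1): s2. After xy (step 3): s2.
They match, so y = cd drives D around a cycle from s2 back to itself; pumping y any number of times keeps D in s2 before reading z, and xyⁱz ∈ L(D) for every i ≥ 0.

yes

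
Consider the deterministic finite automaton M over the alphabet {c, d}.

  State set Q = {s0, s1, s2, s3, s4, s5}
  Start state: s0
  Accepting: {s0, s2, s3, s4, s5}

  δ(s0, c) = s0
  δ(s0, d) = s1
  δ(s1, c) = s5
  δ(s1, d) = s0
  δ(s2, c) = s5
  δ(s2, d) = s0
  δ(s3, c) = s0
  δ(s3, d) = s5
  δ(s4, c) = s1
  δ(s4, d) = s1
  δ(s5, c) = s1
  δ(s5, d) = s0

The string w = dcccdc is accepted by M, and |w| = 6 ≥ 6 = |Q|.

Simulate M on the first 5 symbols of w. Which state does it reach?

s0

Run of M on the first 5 characters of w = d c c c d:
  step 0: s0  (start)
  step 1: s1  (read d: s0→s1)
  step 2: s5  (read c: s1→s5)
  step 3: s1  (read c: s5→s1)
  step 4: s5  (read c: s1→s5)
  step 5: s0  (read d: s5→s0)

After reading 5 characters, M is in state s0.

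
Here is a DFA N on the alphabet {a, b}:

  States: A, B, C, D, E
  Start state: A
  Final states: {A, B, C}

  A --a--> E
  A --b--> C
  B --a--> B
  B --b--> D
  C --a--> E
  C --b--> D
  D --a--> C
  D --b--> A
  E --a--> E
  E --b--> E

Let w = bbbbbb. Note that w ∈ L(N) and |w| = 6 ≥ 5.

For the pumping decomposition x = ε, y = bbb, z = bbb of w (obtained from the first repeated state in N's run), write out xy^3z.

bbbbbbbbbbbb

xy^3z = ε·bbb·bbb·bbb·bbb = bbbbbbbbbbbb.
Reading y = bbb takes N from A back to A, so after x·y·y·y the machine is still in A, and z then leads to the accepting state A. Hence bbbbbbbbbbbb ∈ L(N).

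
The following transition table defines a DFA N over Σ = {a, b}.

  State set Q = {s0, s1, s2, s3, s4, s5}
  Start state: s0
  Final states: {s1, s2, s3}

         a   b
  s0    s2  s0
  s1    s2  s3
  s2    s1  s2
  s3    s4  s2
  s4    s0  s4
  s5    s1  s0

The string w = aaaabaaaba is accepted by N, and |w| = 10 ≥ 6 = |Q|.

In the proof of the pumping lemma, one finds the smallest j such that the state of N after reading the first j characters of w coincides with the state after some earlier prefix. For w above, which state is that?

s2

Run of N on w = a a a a b a a a b a:
  step 0: s0  (start)
  step 1: s2  (read a: s0→s2)
  step 2: s1  (read a: s2→s1)
  step 3: s2  (read a: s1→s2)   ← first repeat (s2 seen earlier)
  step 4: s1  (read a: s2→s1)
  step 5: s3  (read b: s1→s3)
  step 6: s4  (read a: s3→s4)
  step 7: s0  (read a: s4→s0)
  step 8: s2  (read a: s0→s2)
  step 9: s2  (read b: s2→s2)
  step 10: s1  (read a: s2→s1)

The earliest repeat is at step j = 3: N is in s2, which it already visited at step i = 1.
Pumping length from the standard proof: p = 6 (the number of states). The repeated state found above gives |xy| = j ≤ 6 and |y| = j − i ≥ 1.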